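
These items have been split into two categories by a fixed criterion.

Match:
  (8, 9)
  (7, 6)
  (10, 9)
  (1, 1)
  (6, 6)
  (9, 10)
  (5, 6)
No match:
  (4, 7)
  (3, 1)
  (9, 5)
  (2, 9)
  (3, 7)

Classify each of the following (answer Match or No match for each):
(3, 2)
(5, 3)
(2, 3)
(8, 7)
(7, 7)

Match, No match, Match, Match, Match

The pattern is that an item is 'Match' exactly when: |first − second| ≤ 1.
(3, 2): |3−2| = 1, matches → Match. (5, 3): |5−3| = 2, does not pass → No match. (2, 3): |2−3| = 1, matches → Match. (8, 7): |8−7| = 1, matches → Match. (7, 7): |7−7| = 0, matches → Match.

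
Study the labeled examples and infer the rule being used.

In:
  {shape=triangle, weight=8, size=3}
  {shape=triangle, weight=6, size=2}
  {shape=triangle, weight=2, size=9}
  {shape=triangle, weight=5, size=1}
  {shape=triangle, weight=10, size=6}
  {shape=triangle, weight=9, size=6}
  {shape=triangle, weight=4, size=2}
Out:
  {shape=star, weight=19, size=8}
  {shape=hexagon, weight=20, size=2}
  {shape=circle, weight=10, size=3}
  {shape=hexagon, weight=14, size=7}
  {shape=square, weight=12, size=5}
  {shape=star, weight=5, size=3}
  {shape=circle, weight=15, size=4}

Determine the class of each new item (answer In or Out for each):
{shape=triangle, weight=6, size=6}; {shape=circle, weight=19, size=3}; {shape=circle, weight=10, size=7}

'In' ⟺ shape is triangle.
{shape=triangle, weight=6, size=6}: shape is triangle, satisfies this → In. {shape=circle, weight=19, size=3}: shape is circle, does not pass → Out. {shape=circle, weight=10, size=7}: shape is circle, does not pass → Out.

In, Out, Out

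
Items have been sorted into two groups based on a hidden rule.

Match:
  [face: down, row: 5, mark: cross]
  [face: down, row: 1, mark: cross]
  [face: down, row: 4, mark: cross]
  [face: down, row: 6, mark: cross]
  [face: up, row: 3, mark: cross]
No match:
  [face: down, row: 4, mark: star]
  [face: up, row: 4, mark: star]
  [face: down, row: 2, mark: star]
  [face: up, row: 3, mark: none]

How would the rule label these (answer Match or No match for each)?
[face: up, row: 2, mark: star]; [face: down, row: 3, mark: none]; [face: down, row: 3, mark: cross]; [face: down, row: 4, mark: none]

No match, No match, Match, No match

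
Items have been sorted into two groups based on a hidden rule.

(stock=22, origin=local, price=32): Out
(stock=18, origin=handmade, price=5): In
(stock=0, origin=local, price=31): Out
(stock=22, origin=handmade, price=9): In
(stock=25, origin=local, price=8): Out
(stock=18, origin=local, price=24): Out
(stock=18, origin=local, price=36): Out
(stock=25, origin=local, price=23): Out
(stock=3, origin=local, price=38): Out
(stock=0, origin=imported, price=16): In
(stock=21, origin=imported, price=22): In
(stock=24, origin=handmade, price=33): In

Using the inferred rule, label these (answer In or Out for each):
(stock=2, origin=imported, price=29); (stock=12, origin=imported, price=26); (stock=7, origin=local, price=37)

In, In, Out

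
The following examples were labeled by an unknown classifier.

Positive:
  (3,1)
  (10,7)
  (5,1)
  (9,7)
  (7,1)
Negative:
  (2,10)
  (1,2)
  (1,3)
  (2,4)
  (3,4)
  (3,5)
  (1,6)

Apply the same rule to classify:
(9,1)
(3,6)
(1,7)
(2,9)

Positive, Negative, Negative, Negative

The pattern is that an item is 'Positive' exactly when: first > second.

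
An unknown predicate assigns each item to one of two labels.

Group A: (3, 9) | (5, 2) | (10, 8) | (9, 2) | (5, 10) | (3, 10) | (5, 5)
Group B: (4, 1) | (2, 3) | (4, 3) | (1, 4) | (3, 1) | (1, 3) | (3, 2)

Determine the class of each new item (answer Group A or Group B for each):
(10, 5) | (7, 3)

The rule appears to be: max ≥ 5.
(10, 5): Group A (max 10).
(7, 3): Group A (max 7).

Group A, Group A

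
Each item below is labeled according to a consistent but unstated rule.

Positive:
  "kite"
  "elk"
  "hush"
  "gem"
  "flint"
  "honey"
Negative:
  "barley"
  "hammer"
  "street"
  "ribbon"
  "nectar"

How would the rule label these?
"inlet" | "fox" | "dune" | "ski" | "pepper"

Rule: length ≤ 5. This holds for each 'Positive' example and fails for each 'Negative' one.

Positive, Positive, Positive, Positive, Negative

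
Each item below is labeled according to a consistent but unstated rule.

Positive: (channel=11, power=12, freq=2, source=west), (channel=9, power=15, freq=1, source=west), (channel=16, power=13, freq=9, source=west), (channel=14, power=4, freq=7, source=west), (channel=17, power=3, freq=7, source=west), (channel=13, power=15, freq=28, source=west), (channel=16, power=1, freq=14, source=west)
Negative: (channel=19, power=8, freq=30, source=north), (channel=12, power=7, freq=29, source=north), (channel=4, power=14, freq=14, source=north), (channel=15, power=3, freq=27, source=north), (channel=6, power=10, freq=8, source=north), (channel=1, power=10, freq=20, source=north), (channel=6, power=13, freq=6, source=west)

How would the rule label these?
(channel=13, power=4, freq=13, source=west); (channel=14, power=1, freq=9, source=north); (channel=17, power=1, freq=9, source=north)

A rule that fits every label: source is west AND channel ≥ 9 — true of each 'Positive' example, false of each 'Negative' one.
(channel=13, power=4, freq=13, source=west): source is west, channel = 13 — qualifies, so Positive. (channel=14, power=1, freq=9, source=north): source is north, channel = 14 — doesn't match, so Negative. (channel=17, power=1, freq=9, source=north): source is north, channel = 17 — doesn't match, so Negative.

Positive, Negative, Negative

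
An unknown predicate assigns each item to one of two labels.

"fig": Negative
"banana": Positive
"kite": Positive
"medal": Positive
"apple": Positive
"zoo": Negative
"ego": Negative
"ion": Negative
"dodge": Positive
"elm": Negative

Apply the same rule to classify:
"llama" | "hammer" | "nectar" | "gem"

The simplest hypothesis consistent with all the labels is: length ≥ 4.
"llama": length 5, has this property → Positive.
"hammer": length 6, has this property → Positive.
"nectar": length 6, has this property → Positive.
"gem": length 3, fails this test → Negative.

Positive, Positive, Positive, Negative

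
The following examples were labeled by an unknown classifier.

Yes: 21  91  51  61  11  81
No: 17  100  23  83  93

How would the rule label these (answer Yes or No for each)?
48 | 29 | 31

No, No, Yes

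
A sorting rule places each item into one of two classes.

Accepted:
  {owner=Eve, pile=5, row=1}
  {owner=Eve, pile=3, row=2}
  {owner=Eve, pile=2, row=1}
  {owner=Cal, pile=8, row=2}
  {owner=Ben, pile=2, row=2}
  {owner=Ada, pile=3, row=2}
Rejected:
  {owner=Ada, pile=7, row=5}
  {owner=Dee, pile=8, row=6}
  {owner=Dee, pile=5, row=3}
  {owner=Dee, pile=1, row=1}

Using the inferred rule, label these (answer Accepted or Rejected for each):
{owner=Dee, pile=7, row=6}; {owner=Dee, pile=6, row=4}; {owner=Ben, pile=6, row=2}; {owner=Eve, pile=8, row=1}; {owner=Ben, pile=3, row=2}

'Accepted' ⟺ row ≤ 2 AND pile ≥ 2.

Rejected, Rejected, Accepted, Accepted, Accepted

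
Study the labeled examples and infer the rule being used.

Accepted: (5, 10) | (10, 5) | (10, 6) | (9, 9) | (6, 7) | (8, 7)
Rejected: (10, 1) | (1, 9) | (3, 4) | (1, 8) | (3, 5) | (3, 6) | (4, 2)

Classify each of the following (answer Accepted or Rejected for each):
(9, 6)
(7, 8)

Accepted, Accepted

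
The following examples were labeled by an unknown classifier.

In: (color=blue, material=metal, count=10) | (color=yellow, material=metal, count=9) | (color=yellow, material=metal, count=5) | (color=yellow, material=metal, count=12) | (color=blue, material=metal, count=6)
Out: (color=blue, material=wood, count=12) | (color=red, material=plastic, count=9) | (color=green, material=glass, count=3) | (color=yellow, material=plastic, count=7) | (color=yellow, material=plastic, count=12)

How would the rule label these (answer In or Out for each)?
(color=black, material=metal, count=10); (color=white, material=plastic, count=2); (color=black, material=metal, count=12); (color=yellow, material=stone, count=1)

In, Out, In, Out

One predicate separates the groups cleanly: material is metal.
In: (color=black, material=metal, count=10), since material is metal.
Out: (color=white, material=plastic, count=2), since material is plastic.
In: (color=black, material=metal, count=12), since material is metal.
Out: (color=yellow, material=stone, count=1), since material is stone.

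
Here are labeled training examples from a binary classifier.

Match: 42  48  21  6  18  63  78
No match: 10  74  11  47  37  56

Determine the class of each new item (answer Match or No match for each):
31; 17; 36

No match, No match, Match

One predicate separates the groups cleanly: multiple of 3.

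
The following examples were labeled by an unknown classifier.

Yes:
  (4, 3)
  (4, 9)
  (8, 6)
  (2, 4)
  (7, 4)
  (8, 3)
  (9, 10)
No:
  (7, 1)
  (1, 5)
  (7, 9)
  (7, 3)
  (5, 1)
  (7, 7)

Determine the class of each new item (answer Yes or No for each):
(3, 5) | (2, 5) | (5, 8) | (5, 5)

The simplest hypothesis consistent with all the labels is: product is even.
(3, 5): 3·5 = 15, lacks this property → No.
(2, 5): 2·5 = 10, fits → Yes.
(5, 8): 5·8 = 40, fits → Yes.
(5, 5): 5·5 = 25, lacks this property → No.

No, Yes, Yes, No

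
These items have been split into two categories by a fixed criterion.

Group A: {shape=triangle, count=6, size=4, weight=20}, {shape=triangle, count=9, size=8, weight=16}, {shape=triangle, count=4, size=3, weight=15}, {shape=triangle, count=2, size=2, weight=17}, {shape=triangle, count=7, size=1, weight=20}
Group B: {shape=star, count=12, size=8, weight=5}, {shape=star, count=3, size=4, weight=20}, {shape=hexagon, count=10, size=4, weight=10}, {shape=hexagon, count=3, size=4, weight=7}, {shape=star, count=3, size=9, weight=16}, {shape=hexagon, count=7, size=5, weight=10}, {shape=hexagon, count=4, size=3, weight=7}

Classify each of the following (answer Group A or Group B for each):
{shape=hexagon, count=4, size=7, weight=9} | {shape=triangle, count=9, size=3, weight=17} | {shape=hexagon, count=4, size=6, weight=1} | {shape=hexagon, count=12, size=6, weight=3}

A rule that fits every label: shape is triangle — true of each 'Group A' example, false of each 'Group B' one.

Group B, Group A, Group B, Group B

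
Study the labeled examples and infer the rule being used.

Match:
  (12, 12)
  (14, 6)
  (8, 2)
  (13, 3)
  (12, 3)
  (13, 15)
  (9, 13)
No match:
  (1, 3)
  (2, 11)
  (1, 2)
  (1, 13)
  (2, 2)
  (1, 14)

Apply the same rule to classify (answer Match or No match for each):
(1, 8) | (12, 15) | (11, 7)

No match, Match, Match

The common property of the 'Match' items is: first ≥ 3. No 'No match' item has it.
(1, 8): first 1 — does not satisfy this, so No match.
(12, 15): first 12 — meets the rule, so Match.
(11, 7): first 11 — meets the rule, so Match.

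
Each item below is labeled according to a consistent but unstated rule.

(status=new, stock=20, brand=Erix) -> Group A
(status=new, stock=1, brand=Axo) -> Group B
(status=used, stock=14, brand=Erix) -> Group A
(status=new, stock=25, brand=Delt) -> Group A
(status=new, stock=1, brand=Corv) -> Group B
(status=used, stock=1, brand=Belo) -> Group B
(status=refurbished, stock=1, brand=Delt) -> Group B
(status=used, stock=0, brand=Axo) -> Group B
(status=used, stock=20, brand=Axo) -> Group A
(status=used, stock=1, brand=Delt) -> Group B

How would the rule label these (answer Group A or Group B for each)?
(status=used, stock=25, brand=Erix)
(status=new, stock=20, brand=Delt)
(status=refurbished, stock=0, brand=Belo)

The common property of the 'Group A' items is: stock ≥ 14. No 'Group B' item has it.
(status=used, stock=25, brand=Erix): stock = 25 — matches, so Group A. (status=new, stock=20, brand=Delt): stock = 20 — matches, so Group A. (status=refurbished, stock=0, brand=Belo): stock = 0 — fails the rule, so Group B.

Group A, Group A, Group B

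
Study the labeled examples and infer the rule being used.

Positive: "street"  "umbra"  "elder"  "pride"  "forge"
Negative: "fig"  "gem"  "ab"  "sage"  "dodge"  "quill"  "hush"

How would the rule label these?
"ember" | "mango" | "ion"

Positive, Negative, Negative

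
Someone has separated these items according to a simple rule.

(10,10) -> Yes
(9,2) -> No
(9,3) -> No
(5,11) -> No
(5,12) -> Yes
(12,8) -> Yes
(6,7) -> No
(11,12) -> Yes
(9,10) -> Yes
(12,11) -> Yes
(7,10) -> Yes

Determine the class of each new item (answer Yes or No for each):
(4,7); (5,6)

No, No

The classifier is using: sum ≥ 17.
(4,7) → 4+7 = 11 → No. (5,6) → 5+6 = 11 → No.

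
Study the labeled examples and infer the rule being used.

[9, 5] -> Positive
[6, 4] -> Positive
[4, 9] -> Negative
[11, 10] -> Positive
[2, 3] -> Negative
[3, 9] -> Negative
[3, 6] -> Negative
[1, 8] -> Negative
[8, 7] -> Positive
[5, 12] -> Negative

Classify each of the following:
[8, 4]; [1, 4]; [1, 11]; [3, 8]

Positive, Negative, Negative, Negative

The distinguishing property — first > second — holds for all the 'Positive' cases and none of the 'Negative' cases.
[8, 4]: 8 > 4 — fits, so Positive.
[1, 4]: 1 < 4 — fails this test, so Negative.
[1, 11]: 1 < 11 — fails this test, so Negative.
[3, 8]: 3 < 8 — fails this test, so Negative.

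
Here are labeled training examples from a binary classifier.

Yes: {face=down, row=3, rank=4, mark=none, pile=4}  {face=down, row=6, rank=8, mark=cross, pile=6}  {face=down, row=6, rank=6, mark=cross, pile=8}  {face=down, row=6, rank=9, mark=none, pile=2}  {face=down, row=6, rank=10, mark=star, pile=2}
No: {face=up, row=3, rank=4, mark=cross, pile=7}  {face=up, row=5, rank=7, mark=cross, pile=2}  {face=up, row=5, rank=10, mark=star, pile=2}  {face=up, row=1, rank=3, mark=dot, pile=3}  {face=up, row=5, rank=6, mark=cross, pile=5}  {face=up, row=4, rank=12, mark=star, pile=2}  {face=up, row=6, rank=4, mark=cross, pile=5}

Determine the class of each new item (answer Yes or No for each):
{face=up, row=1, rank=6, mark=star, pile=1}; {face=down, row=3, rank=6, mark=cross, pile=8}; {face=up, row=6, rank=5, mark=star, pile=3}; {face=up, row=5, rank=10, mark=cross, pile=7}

A rule that fits every label: face is down — true of each 'Yes' example, false of each 'No' one.

No, Yes, No, No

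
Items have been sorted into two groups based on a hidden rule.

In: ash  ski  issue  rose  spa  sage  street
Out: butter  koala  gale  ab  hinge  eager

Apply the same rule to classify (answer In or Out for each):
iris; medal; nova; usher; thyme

The rule appears to be: contains 's'.
iris: has 's', satisfies this → In. medal: no 's', doesn't match → Out. nova: no 's', doesn't match → Out. usher: has 's', satisfies this → In. thyme: no 's', doesn't match → Out.

In, Out, Out, In, Out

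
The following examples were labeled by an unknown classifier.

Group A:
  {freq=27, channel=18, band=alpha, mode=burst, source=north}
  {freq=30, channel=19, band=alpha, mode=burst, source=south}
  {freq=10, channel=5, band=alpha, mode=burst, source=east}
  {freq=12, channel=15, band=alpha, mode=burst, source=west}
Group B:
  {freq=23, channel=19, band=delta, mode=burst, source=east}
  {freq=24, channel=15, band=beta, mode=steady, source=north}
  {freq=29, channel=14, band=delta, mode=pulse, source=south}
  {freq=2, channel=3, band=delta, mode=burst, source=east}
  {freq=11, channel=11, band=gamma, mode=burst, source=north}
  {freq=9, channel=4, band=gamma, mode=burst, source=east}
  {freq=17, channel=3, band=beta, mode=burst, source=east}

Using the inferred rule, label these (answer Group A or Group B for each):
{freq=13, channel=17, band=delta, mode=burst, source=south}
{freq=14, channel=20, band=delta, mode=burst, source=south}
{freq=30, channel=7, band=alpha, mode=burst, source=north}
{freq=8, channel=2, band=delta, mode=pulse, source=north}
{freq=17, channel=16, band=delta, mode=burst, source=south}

Rule: band is alpha. This holds for each 'Group A' example and fails for each 'Group B' one.
{freq=13, channel=17, band=delta, mode=burst, source=south}: Group B (band is delta).
{freq=14, channel=20, band=delta, mode=burst, source=south}: Group B (band is delta).
{freq=30, channel=7, band=alpha, mode=burst, source=north}: Group A (band is alpha).
{freq=8, channel=2, band=delta, mode=pulse, source=north}: Group B (band is delta).
{freq=17, channel=16, band=delta, mode=burst, source=south}: Group B (band is delta).

Group B, Group B, Group A, Group B, Group B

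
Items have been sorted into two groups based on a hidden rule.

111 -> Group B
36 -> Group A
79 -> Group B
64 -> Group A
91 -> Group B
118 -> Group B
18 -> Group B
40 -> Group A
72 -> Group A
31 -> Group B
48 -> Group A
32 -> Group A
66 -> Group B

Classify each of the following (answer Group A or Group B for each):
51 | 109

The classifier is using: multiple of 4.
51 — 51 = 4·12 + 3, hence Group B.
109 — 109 = 4·27 + 1, hence Group B.

Group B, Group B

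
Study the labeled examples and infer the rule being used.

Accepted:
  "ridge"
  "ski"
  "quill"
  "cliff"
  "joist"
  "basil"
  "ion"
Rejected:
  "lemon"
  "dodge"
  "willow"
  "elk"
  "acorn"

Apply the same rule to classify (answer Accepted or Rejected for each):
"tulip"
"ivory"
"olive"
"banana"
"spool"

One predicate separates the groups cleanly: odd length AND contains 'i'.

Accepted, Accepted, Accepted, Rejected, Rejected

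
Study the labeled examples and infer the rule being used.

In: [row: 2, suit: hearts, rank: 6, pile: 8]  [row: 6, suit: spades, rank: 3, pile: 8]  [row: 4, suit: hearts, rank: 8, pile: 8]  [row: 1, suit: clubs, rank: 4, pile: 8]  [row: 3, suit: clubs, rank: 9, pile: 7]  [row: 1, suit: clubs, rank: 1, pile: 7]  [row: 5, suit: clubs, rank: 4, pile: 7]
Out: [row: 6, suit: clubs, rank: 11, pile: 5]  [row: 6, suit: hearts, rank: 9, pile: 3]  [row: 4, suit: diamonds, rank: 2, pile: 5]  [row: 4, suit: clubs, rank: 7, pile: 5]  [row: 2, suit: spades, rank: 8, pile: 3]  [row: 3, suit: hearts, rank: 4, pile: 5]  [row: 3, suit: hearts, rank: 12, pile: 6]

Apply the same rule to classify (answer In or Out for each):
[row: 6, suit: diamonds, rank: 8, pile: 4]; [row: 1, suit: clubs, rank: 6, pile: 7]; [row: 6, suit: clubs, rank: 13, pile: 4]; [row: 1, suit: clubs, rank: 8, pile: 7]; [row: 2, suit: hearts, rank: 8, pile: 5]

The common property of the 'In' items is: pile ≥ 7. No 'Out' item has it.
[row: 6, suit: diamonds, rank: 8, pile: 4]: pile = 4 — fails the rule, so Out. [row: 1, suit: clubs, rank: 6, pile: 7]: pile = 7 — fits, so In. [row: 6, suit: clubs, rank: 13, pile: 4]: pile = 4 — fails the rule, so Out. [row: 1, suit: clubs, rank: 8, pile: 7]: pile = 7 — fits, so In. [row: 2, suit: hearts, rank: 8, pile: 5]: pile = 5 — fails the rule, so Out.

Out, In, Out, In, Out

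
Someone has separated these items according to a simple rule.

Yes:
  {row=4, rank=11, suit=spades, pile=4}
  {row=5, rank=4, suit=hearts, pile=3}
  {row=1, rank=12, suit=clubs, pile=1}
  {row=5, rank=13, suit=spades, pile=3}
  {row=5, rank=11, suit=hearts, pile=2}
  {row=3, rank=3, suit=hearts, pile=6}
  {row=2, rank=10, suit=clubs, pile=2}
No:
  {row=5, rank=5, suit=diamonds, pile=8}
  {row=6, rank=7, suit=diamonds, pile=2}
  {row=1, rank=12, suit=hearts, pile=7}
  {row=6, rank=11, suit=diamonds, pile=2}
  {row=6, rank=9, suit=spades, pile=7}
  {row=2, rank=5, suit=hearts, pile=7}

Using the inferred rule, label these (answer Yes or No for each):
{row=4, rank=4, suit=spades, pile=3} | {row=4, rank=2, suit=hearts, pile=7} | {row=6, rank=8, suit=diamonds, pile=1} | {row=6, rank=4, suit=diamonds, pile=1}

All 'Yes' examples share one property — pile ≤ 6 AND row ≤ 5 — and every 'No' example lacks it.
{row=4, rank=4, suit=spades, pile=3} — pile = 3, row = 4, hence Yes. {row=4, rank=2, suit=hearts, pile=7} — pile = 7, row = 4, hence No. {row=6, rank=8, suit=diamonds, pile=1} — pile = 1, row = 6, hence No. {row=6, rank=4, suit=diamonds, pile=1} — pile = 1, row = 6, hence No.

Yes, No, No, No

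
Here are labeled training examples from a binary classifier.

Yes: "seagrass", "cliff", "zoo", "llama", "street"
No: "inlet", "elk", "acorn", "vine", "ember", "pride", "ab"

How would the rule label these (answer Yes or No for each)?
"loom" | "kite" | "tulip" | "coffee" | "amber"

All 'Yes' examples share one property — has a double letter — and every 'No' example lacks it.
"loom" → 'oo' doubled → Yes.
"kite" → no doubled letter → No.
"tulip" → no doubled letter → No.
"coffee" → 'ff' doubled → Yes.
"amber" → no doubled letter → No.

Yes, No, No, Yes, No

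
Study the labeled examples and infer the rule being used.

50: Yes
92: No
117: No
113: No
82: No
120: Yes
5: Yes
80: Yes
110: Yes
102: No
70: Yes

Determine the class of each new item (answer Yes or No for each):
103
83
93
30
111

No, No, No, Yes, No

The distinguishing property — multiple of 5 — holds for all the 'Yes' cases and none of the 'No' cases.
103: 103 = 5·20 + 3 — doesn't match, so No.
83: 83 = 5·16 + 3 — doesn't match, so No.
93: 93 = 5·18 + 3 — doesn't match, so No.
30: 30 = 5·6 — qualifies, so Yes.
111: 111 = 5·22 + 1 — doesn't match, so No.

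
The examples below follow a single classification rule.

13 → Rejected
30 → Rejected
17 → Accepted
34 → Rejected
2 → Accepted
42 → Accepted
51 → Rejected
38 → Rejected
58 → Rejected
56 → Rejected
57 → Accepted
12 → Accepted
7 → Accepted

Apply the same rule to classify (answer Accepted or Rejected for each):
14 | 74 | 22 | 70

Rejected, Rejected, Accepted, Rejected

Checking candidate rules against both groups, what survives is: ≡ 2 (mod 5).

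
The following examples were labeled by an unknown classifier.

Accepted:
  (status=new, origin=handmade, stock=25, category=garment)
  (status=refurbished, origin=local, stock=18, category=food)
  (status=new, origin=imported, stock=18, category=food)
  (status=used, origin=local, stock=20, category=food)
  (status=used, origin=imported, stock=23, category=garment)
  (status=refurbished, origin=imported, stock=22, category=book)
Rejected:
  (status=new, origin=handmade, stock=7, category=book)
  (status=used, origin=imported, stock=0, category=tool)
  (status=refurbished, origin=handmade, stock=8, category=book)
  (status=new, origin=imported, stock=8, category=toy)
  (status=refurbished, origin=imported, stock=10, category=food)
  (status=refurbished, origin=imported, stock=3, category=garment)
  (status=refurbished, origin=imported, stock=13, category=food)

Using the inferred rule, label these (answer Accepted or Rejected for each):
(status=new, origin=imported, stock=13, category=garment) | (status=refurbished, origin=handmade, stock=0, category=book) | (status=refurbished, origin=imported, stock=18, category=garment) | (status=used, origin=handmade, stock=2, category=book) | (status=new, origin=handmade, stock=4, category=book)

The classifier is using: stock ≥ 18.
(status=new, origin=imported, stock=13, category=garment): Rejected (stock = 13). (status=refurbished, origin=handmade, stock=0, category=book): Rejected (stock = 0). (status=refurbished, origin=imported, stock=18, category=garment): Accepted (stock = 18). (status=used, origin=handmade, stock=2, category=book): Rejected (stock = 2). (status=new, origin=handmade, stock=4, category=book): Rejected (stock = 4).

Rejected, Rejected, Accepted, Rejected, Rejected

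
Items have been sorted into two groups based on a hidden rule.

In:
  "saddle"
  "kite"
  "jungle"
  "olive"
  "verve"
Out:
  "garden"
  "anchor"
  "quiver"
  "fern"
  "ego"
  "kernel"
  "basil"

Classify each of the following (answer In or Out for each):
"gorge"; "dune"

In, In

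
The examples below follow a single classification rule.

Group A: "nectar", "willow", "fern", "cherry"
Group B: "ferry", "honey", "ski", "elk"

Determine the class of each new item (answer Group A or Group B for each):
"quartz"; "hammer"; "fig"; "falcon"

One predicate separates the groups cleanly: even length.
"quartz" — length 6, hence Group A. "hammer" — length 6, hence Group A. "fig" — length 3, hence Group B. "falcon" — length 6, hence Group A.

Group A, Group A, Group B, Group A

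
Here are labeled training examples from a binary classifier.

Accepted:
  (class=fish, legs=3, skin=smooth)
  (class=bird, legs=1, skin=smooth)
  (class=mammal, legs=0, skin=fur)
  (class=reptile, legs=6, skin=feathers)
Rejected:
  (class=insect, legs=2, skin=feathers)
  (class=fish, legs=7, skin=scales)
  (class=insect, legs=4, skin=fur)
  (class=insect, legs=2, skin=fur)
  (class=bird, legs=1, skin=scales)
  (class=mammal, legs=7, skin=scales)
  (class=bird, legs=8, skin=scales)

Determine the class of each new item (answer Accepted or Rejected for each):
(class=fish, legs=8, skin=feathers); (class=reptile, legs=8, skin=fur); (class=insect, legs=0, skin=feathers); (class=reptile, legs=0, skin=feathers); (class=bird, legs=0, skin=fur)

Accepted, Accepted, Rejected, Accepted, Accepted

The distinguishing property — class is not insect AND skin is not scales — holds for all the 'Accepted' cases and none of the 'Rejected' cases.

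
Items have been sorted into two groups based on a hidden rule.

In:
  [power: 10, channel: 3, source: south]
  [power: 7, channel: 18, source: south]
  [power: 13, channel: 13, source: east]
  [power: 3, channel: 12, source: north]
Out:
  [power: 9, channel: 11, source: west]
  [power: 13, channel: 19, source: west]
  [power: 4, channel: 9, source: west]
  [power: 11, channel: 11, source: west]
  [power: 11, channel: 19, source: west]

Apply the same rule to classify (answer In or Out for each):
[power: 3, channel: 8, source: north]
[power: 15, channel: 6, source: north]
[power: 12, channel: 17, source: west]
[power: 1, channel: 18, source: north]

In, In, Out, In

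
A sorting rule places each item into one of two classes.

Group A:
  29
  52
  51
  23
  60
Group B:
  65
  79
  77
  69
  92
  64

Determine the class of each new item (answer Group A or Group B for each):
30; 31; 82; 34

Group A, Group A, Group B, Group A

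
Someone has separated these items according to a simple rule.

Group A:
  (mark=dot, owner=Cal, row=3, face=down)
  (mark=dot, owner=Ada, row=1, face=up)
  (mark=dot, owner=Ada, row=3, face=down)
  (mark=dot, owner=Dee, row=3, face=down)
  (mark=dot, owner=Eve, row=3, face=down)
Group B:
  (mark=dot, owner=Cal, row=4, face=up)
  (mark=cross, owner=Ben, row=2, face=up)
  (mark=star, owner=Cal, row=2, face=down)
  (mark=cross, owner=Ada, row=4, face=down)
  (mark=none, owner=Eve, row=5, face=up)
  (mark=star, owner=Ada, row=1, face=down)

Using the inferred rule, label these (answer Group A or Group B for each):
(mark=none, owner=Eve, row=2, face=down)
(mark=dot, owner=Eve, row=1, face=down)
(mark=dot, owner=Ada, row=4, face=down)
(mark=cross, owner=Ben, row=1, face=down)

Group B, Group A, Group B, Group B

The pattern is that an item is 'Group A' exactly when: mark is dot AND row ≤ 3.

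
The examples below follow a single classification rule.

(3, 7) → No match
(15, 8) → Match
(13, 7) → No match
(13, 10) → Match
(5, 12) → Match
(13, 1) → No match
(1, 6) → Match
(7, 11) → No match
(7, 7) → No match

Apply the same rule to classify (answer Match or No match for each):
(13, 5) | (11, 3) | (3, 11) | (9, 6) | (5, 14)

One predicate separates the groups cleanly: sum is odd.
(13, 5) → 13+5 = 18 → No match.
(11, 3) → 11+3 = 14 → No match.
(3, 11) → 3+11 = 14 → No match.
(9, 6) → 9+6 = 15 → Match.
(5, 14) → 5+14 = 19 → Match.

No match, No match, No match, Match, Match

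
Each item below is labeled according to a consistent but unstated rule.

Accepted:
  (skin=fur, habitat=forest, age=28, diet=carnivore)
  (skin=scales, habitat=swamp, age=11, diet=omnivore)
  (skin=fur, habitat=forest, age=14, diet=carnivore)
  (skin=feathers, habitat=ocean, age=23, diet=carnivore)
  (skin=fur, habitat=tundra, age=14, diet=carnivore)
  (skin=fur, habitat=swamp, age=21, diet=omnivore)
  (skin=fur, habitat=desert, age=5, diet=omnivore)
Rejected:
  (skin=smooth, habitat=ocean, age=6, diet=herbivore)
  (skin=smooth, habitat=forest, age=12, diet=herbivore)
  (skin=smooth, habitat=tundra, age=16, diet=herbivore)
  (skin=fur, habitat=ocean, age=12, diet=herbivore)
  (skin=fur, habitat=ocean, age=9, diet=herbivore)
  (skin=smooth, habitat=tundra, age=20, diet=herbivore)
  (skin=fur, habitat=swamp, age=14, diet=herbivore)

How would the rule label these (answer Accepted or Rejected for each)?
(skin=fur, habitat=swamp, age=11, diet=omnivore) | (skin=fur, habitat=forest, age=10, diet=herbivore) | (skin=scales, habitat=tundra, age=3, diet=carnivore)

The common property of the 'Accepted' items is: diet is not herbivore. No 'Rejected' item has it.
(skin=fur, habitat=swamp, age=11, diet=omnivore): diet is omnivore — qualifies, so Accepted.
(skin=fur, habitat=forest, age=10, diet=herbivore): diet is herbivore — does not pass, so Rejected.
(skin=scales, habitat=tundra, age=3, diet=carnivore): diet is carnivore — qualifies, so Accepted.

Accepted, Rejected, Accepted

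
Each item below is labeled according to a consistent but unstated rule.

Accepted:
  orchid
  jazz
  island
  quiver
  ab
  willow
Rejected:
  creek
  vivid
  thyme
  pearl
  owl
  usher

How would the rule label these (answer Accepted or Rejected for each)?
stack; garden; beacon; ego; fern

Rejected, Accepted, Accepted, Rejected, Accepted

The distinguishing property — even length — holds for all the 'Accepted' cases and none of the 'Rejected' cases.
stack: Rejected (length 5).
garden: Accepted (length 6).
beacon: Accepted (length 6).
ego: Rejected (length 3).
fern: Accepted (length 4).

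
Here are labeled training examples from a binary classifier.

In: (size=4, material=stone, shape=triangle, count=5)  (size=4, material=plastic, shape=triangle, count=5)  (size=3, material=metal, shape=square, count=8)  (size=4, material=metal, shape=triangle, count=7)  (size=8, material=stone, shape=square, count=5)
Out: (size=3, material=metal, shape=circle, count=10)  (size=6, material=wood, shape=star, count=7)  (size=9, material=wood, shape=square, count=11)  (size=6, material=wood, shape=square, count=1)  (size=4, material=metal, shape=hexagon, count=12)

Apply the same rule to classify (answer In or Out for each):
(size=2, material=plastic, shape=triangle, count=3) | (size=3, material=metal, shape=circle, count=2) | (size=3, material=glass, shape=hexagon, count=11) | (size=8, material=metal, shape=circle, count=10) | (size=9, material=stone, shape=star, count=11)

The rule appears to be: count ≤ 8 AND size ≠ 6.
(size=2, material=plastic, shape=triangle, count=3) → count = 3, size = 2 → In. (size=3, material=metal, shape=circle, count=2) → count = 2, size = 3 → In. (size=3, material=glass, shape=hexagon, count=11) → count = 11, size = 3 → Out. (size=8, material=metal, shape=circle, count=10) → count = 10, size = 8 → Out. (size=9, material=stone, shape=star, count=11) → count = 11, size = 9 → Out.

In, In, Out, Out, Out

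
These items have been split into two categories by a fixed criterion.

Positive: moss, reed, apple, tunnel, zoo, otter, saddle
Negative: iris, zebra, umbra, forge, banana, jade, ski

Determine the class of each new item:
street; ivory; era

Positive, Negative, Negative

The rule appears to be: has a double letter.
Positive: street, since 'ee' doubled. Negative: ivory, since no doubled letter. Negative: era, since no doubled letter.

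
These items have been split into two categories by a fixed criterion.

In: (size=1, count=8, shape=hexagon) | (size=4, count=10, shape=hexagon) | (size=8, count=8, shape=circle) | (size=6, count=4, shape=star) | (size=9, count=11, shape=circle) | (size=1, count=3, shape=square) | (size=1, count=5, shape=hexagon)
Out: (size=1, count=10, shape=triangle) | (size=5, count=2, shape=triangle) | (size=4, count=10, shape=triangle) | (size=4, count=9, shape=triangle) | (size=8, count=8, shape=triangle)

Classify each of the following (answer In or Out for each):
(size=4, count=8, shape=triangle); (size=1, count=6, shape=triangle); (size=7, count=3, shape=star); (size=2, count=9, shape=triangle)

Out, Out, In, Out

All 'In' examples share one property — shape is not triangle — and every 'Out' example lacks it.
(size=4, count=8, shape=triangle): shape is triangle, does not pass → Out. (size=1, count=6, shape=triangle): shape is triangle, does not pass → Out. (size=7, count=3, shape=star): shape is star, checks out → In. (size=2, count=9, shape=triangle): shape is triangle, does not pass → Out.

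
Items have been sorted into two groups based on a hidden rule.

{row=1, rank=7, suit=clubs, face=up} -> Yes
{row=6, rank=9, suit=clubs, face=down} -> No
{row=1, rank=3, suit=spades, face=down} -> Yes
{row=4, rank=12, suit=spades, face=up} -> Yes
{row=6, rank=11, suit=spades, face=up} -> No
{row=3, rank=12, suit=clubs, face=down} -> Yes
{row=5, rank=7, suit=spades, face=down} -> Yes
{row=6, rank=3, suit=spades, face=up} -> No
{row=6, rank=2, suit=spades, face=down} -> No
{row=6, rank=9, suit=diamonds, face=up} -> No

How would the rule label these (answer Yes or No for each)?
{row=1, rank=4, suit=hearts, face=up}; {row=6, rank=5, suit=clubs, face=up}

The distinguishing property — row ≤ 5 — holds for all the 'Yes' cases and none of the 'No' cases.
Yes: {row=1, rank=4, suit=hearts, face=up}, since row = 1. No: {row=6, rank=5, suit=clubs, face=up}, since row = 6.

Yes, No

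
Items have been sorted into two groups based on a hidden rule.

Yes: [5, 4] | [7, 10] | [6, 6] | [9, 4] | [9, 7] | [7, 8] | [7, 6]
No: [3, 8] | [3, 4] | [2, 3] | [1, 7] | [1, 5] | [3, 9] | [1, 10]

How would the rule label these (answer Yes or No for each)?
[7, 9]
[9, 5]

Yes, Yes

The common property of the 'Yes' items is: first ≥ 4. No 'No' item has it.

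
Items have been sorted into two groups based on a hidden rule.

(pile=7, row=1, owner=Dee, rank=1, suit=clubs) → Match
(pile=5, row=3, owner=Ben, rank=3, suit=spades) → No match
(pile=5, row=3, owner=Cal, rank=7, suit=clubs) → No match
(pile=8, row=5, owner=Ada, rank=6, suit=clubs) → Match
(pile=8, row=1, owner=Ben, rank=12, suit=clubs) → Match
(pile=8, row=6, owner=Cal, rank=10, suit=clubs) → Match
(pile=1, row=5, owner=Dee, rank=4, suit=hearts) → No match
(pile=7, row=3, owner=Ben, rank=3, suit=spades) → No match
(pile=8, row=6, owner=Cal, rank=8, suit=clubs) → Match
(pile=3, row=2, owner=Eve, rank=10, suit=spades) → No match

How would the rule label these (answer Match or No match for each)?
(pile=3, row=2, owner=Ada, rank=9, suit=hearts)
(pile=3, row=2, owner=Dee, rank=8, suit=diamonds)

The distinguishing property — suit is clubs AND pile ≥ 7 — holds for all the 'Match' cases and none of the 'No match' cases.
(pile=3, row=2, owner=Ada, rank=9, suit=hearts): suit is hearts, pile = 3 — does not pass, so No match.
(pile=3, row=2, owner=Dee, rank=8, suit=diamonds): suit is diamonds, pile = 3 — does not pass, so No match.

No match, No match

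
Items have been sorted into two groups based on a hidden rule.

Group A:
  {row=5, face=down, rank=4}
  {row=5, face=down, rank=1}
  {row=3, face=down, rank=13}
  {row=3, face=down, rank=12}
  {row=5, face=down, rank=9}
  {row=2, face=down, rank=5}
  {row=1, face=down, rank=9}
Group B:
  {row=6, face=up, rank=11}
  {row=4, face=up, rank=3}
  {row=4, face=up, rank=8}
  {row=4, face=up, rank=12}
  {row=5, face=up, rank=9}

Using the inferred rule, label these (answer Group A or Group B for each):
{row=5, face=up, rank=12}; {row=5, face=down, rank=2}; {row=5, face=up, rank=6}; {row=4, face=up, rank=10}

Group B, Group A, Group B, Group B

The distinguishing property — face is down — holds for all the 'Group A' cases and none of the 'Group B' cases.
{row=5, face=up, rank=12}: face is up — does not pass, so Group B. {row=5, face=down, rank=2}: face is down — satisfies this, so Group A. {row=5, face=up, rank=6}: face is up — does not pass, so Group B. {row=4, face=up, rank=10}: face is up — does not pass, so Group B.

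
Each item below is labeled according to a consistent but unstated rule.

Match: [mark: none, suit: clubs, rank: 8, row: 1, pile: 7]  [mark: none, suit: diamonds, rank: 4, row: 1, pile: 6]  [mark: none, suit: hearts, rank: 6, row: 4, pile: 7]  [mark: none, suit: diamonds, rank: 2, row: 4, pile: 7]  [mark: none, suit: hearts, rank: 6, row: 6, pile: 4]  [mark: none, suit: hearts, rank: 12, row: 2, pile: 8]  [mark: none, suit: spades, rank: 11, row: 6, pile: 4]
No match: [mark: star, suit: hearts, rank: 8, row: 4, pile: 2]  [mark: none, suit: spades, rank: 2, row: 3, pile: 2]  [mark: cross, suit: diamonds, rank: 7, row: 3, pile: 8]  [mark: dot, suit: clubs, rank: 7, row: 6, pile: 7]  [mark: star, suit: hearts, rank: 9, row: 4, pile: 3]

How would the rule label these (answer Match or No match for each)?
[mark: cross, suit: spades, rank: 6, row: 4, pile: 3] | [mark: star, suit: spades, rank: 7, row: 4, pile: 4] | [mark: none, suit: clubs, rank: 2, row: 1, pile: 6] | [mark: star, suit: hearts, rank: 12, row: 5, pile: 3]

No match, No match, Match, No match

A rule that fits every label: mark is none AND pile ≥ 3 — true of each 'Match' example, false of each 'No match' one.
No match: [mark: cross, suit: spades, rank: 6, row: 4, pile: 3], since mark is cross, pile = 3.
No match: [mark: star, suit: spades, rank: 7, row: 4, pile: 4], since mark is star, pile = 4.
Match: [mark: none, suit: clubs, rank: 2, row: 1, pile: 6], since mark is none, pile = 6.
No match: [mark: star, suit: hearts, rank: 12, row: 5, pile: 3], since mark is star, pile = 3.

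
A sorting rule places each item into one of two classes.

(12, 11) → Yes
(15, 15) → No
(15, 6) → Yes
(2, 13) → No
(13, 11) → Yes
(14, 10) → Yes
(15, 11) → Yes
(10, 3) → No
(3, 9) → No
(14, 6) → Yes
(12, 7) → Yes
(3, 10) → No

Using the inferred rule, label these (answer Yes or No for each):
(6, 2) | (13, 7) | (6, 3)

No, Yes, No

The pattern is that an item is 'Yes' exactly when: first > second AND sum ≥ 15.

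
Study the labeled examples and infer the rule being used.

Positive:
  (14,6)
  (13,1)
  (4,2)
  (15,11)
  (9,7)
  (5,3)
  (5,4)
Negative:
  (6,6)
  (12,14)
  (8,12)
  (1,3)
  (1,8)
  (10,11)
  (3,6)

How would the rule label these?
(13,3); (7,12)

A rule that fits every label: first > second — true of each 'Positive' example, false of each 'Negative' one.
(13,3): 13 > 3 — meets the rule, so Positive.
(7,12): 7 < 12 — fails the rule, so Negative.

Positive, Negative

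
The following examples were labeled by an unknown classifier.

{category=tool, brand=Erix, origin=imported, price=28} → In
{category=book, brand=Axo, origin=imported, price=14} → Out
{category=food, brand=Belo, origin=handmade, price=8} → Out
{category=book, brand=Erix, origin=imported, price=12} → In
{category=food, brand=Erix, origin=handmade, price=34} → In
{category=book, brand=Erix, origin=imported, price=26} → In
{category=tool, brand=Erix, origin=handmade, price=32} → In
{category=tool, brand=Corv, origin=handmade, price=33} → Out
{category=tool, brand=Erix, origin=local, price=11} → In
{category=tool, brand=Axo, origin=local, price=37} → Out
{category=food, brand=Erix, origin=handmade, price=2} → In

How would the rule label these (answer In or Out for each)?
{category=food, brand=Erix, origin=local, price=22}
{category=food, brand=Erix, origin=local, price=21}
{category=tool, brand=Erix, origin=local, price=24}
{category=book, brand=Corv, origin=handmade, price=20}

Rule: brand is Erix. This holds for each 'In' example and fails for each 'Out' one.

In, In, In, Out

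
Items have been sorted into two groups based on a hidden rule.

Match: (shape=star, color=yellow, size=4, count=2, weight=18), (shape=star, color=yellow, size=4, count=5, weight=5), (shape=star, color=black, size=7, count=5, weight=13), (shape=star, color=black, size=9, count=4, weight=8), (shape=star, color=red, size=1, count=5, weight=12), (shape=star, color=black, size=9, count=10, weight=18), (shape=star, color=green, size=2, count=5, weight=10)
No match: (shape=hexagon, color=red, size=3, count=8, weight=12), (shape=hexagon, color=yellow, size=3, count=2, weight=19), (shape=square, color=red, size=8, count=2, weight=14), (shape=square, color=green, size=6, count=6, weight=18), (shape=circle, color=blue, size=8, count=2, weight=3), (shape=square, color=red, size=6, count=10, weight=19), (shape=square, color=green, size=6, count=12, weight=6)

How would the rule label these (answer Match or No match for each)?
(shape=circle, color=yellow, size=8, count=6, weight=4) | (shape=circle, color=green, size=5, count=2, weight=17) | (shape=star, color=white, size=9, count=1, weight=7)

No match, No match, Match

The common property of the 'Match' items is: shape is star. No 'No match' item has it.
(shape=circle, color=yellow, size=8, count=6, weight=4): No match (shape is circle).
(shape=circle, color=green, size=5, count=2, weight=17): No match (shape is circle).
(shape=star, color=white, size=9, count=1, weight=7): Match (shape is star).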